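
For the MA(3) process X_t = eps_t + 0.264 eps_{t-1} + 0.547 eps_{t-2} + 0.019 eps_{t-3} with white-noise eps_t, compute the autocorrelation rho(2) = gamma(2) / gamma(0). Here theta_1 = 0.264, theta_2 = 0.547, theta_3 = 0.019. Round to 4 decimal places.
\rho(2) = 0.4031

For an MA(q) process with theta_0 = 1, the autocovariance is
  gamma(k) = sigma^2 * sum_{i=0..q-k} theta_i * theta_{i+k},
and rho(k) = gamma(k) / gamma(0). Sigma^2 cancels.
  numerator   = (1)*(0.547) + (0.264)*(0.019) = 0.552016.
  denominator = (1)^2 + (0.264)^2 + (0.547)^2 + (0.019)^2 = 1.369266.
  rho(2) = 0.552016 / 1.369266 = 0.4031.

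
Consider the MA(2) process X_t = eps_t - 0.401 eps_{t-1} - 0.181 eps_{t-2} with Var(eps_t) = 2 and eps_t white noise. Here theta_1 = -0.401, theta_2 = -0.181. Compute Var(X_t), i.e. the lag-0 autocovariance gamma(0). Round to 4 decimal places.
\gamma(0) = 2.3871

For an MA(q) process X_t = eps_t + sum_i theta_i eps_{t-i} with
Var(eps_t) = sigma^2, the variance is
  gamma(0) = sigma^2 * (1 + sum_i theta_i^2).
  sum_i theta_i^2 = (-0.401)^2 + (-0.181)^2 = 0.160801 + 0.032761 = 0.193562.
  gamma(0) = 2 * (1 + 0.193562) = 2 * 1.193562 = 2.387124, which rounds to 2.3871.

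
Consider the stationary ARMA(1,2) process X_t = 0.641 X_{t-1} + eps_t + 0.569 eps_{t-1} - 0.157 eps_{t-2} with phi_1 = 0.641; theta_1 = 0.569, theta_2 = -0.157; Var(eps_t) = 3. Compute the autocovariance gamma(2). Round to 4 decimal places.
\gamma(2) = 4.0959

Multiply the model equation by X_{t-k} and take expectations. With theta_0 = psi_0 = 1 and psi_j the MA(infinity) weights, this gives
  gamma(k) - sum_i phi_i gamma(k-i) = c_k,
  c_k = sigma^2 * sum_{j=k..q} theta_j psi_{j-k}   (c_k = 0 for k > q),
using gamma(-m) = gamma(m).
psi-weights needed (psi_j = theta_j + sum_i phi_i psi_{j-i}):
  psi_1 = theta_1 + phi_1 = 0.569 + (0.641) = 1.21
  psi_2 = theta_2 + phi_1 psi_1 = -0.157 + (0.641)(1.21) = 0.61861
Right-hand sides:
  c_0 = sigma^2 (1 + theta_1 psi_1 + theta_2 psi_2) = 3 * (1 + (0.569)(1.21) + (-0.157)(0.61861)) = 3 * 1.591368 = 4.774105
  c_1 = sigma^2 (theta_1 + theta_2 psi_1) = 3 * (0.569 + (-0.157)(1.21)) = 1.13709
  c_2 = sigma^2 theta_2 = 3 * (-0.157) = -0.471
Equations for k = 0 and k = 1 (AR order 1):
  gamma(0) = phi_1 gamma(1) + c_0
  gamma(1) = phi_1 gamma(0) + c_1
Substituting the second into the first: gamma(0) (1 - phi_1^2) = c_0 + phi_1 c_1, so
  gamma(0) = (c_0 + phi_1 c_1) / (1 - phi_1^2) = (4.774105 + (0.641)(1.13709)) / (1 - (0.641)^2) = 5.502979 / 0.589119 = 9.341032.
  gamma(1) = phi_1 gamma(0) + c_1 = (0.641)(9.341032) + (1.13709) = 7.124691.
For k = 2: gamma(2) = phi_1 gamma(1) + c_2
  = (0.641)(7.124691) + (-0.471) = 4.095927.
Therefore gamma(2) = 4.0959 (to 4 decimal places).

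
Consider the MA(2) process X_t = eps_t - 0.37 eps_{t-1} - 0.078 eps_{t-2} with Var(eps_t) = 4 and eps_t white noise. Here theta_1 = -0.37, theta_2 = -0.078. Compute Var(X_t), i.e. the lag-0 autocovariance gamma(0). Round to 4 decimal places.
\gamma(0) = 4.5719

For an MA(q) process X_t = eps_t + sum_i theta_i eps_{t-i} with
Var(eps_t) = sigma^2, the variance is
  gamma(0) = sigma^2 * (1 + sum_i theta_i^2).
  sum_i theta_i^2 = (-0.37)^2 + (-0.078)^2 = 0.1369 + 0.006084 = 0.142984.
  gamma(0) = 4 * (1 + 0.142984) = 4 * 1.142984 = 4.571936, which rounds to 4.5719.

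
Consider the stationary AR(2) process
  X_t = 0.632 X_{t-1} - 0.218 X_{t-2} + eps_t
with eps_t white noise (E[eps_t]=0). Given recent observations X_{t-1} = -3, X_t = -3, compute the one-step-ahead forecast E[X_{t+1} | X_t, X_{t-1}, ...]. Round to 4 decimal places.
E[X_{t+1} \mid \mathcal F_t] = -1.2420

For an AR(p) model X_t = c + sum_i phi_i X_{t-i} + eps_t, the
one-step-ahead conditional mean is
  E[X_{t+1} | X_t, ...] = c + sum_i phi_i X_{t+1-i}.
Substitute known values:
  E[X_{t+1} | ...] = (0.632) * (-3) + (-0.218) * (-3)
                   = -1.2420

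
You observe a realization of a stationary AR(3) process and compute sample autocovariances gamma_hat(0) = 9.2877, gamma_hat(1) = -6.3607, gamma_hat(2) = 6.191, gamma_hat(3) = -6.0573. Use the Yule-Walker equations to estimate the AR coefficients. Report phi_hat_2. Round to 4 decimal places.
\hat\phi_{2} = 0.2680

The Yule-Walker equations for an AR(p) process read, in matrix form,
  Gamma_p phi = r_p,   with   (Gamma_p)_{ij} = gamma(|i - j|),
                       (r_p)_i = gamma(i),   i,j = 1..p.
Substitute the sample gammas (Toeplitz matrix and right-hand side of size 3):
  Gamma_p = [[9.2877, -6.3607, 6.191], [-6.3607, 9.2877, -6.3607], [6.191, -6.3607, 9.2877]]
  r_p     = [-6.3607, 6.191, -6.0573]
Written out (R1..R3):
  (R1) 9.2877 phi_1 - 6.3607 phi_2 + 6.191 phi_3 = -6.3607
  (R2) -6.3607 phi_1 + 9.2877 phi_2 - 6.3607 phi_3 = 6.191
  (R3) 6.191 phi_1 - 6.3607 phi_2 + 9.2877 phi_3 = -6.0573
Gaussian elimination:
  R2 <- R2 - (-6.3607/9.2877) R1 = R2 - (-0.684852) R1:  4.931562 phi_2 - 2.120781 phi_3 = 1.834862
  R3 <- R3 - (6.191/9.2877) R1 = R3 - (0.666581) R1:  -2.120781 phi_2 + 5.1609 phi_3 = -1.817381
  R3 <- R3 - (-2.120781/4.931562) R2 = R3 - (-0.430043) R2:  4.248874 phi_3 = -1.028313
Back-substitution:
  phi_hat_3 = -1.028313 / 4.248874 = -0.24202
  phi_hat_2 = (1.834862 - (-2.120781)(-0.24202)) / 4.931562 = 0.267986
  phi_hat_1 = (-6.3607 - (-6.3607)(0.267986) - (6.191)(-0.24202)) / 9.2877 = -0.339995
So phi_hat = [-0.3400, 0.2680, -0.2420].
Therefore phi_hat_2 = 0.2680.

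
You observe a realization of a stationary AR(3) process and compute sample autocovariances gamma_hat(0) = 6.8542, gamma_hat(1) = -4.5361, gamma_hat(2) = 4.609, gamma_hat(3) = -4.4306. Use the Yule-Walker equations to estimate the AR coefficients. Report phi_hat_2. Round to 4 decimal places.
\hat\phi_{2} = 0.3250

The Yule-Walker equations for an AR(p) process read, in matrix form,
  Gamma_p phi = r_p,   with   (Gamma_p)_{ij} = gamma(|i - j|),
                       (r_p)_i = gamma(i),   i,j = 1..p.
Substitute the sample gammas (Toeplitz matrix and right-hand side of size 3):
  Gamma_p = [[6.8542, -4.5361, 4.609], [-4.5361, 6.8542, -4.5361], [4.609, -4.5361, 6.8542]]
  r_p     = [-4.5361, 4.609, -4.4306]
Written out (R1..R3):
  (R1) 6.8542 phi_1 - 4.5361 phi_2 + 4.609 phi_3 = -4.5361
  (R2) -4.5361 phi_1 + 6.8542 phi_2 - 4.5361 phi_3 = 4.609
  (R3) 4.609 phi_1 - 4.5361 phi_2 + 6.8542 phi_3 = -4.4306
Gaussian elimination:
  R2 <- R2 - (-4.5361/6.8542) R1 = R2 - (-0.661799) R1:  3.852215 phi_2 - 1.48587 phi_3 = 1.607015
  R3 <- R3 - (4.609/6.8542) R1 = R3 - (0.672434) R1:  -1.48587 phi_2 + 3.75495 phi_3 = -1.38037
  R3 <- R3 - (-1.48587/3.852215) R2 = R3 - (-0.385718) R2:  3.181822 phi_3 = -0.760515
Back-substitution:
  phi_hat_3 = -0.760515 / 3.181822 = -0.239019
  phi_hat_2 = (1.607015 - (-1.48587)(-0.239019)) / 3.852215 = 0.324973
  phi_hat_1 = (-4.5361 - (-4.5361)(0.324973) - (4.609)(-0.239019)) / 6.8542 = -0.286008
So phi_hat = [-0.2860, 0.3250, -0.2390].
Therefore phi_hat_2 = 0.3250.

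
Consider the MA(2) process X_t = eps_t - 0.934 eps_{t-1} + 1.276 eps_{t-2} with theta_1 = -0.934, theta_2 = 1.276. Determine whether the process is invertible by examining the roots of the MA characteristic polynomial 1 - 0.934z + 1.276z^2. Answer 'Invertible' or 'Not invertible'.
\text{Not invertible}

The MA(q) characteristic polynomial is P(z) = 1 - 0.934z + 1.276z^2.
Invertibility requires all roots to lie outside the unit circle, i.e. |z| > 1 for every root.
Set 1 + (-0.934) z + (1.276) z^2 = 0, i.e. a z^2 + b z + c = 0 with a = 1.276, b = -0.934, c = 1.
Discriminant D = b^2 - 4ac = (-0.934)^2 - 4*(1.276)*1 = 0.872356 - (5.104) = -4.231644.
D < 0, so the roots are the complex-conjugate pair z = (-b +/- i sqrt(-D)) / (2a) = 0.366 +/- 0.8061i.
For a conjugate pair |z|^2 = z * conj(z) = (product of roots) = c/a = 1/(1.276) = 0.783699, so |z| = sqrt(0.783699) = 0.8853 for both roots.
Moduli of all roots: 0.8853, 0.8853.
All moduli strictly greater than 1? No.
Verdict: Not invertible.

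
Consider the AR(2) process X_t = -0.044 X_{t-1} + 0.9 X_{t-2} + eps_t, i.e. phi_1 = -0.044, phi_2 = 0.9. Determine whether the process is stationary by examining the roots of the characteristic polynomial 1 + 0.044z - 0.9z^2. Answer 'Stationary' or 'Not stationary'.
\text{Stationary}

The AR(p) characteristic polynomial is P(z) = 1 + 0.044z - 0.9z^2.
Stationarity requires all roots to lie outside the unit circle, i.e. |z| > 1 for every root.
Set 1 + (0.044) z + (-0.9) z^2 = 0, i.e. a z^2 + b z + c = 0 with a = -0.9, b = 0.044, c = 1.
Discriminant D = b^2 - 4ac = (0.044)^2 - 4*(-0.9)*1 = 0.001936 - (-3.6) = 3.601936.
D >= 0, so the roots are real: z = (-b +/- sqrt(D)) / (2a) = (-0.044 +/- 1.897877) / (-1.8).
  z_1 = (-0.044 + 1.897877) / (-1.8) = -1.0299,   |z_1| = 1.0299.
  z_2 = (-0.044 - 1.897877) / (-1.8) = 1.0788,   |z_2| = 1.0788.
Moduli of all roots: 1.0299, 1.0788.
All moduli strictly greater than 1? Yes.
Verdict: Stationary.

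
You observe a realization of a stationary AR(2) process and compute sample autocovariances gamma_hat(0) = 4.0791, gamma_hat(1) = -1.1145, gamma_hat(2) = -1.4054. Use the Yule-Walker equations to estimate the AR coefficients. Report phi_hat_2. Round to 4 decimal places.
\hat\phi_{2} = -0.4530

The Yule-Walker equations for an AR(p) process read, in matrix form,
  Gamma_p phi = r_p,   with   (Gamma_p)_{ij} = gamma(|i - j|),
                       (r_p)_i = gamma(i),   i,j = 1..p.
Substitute the sample gammas (Toeplitz matrix and right-hand side of size 2):
  Gamma_p = [[4.0791, -1.1145], [-1.1145, 4.0791]]
  r_p     = [-1.1145, -1.4054]
Written out:
  4.0791 phi_1 - 1.1145 phi_2 = -1.1145
  -1.1145 phi_1 + 4.0791 phi_2 = -1.4054
Solve by Cramer's rule:
  det = gamma(0)^2 - gamma(1)^2 = (4.0791)^2 - (-1.1145)^2 = 16.63905681 - 1.24211025 = 15.39694656
  phi_hat_1 = [gamma(1) gamma(0) - gamma(1) gamma(2)] / det = [(-1.1145)(4.0791) - (-1.1145)(-1.4054)] / 15.39694656 = -6.11247525 / 15.39694656 = -0.397
  phi_hat_2 = [gamma(0) gamma(2) - gamma(1)^2] / det = [(4.0791)(-1.4054) - (-1.1145)^2] / 15.39694656 = -6.97487739 / 15.39694656 = -0.453
So phi_hat = [-0.3970, -0.4530].
Therefore phi_hat_2 = -0.4530.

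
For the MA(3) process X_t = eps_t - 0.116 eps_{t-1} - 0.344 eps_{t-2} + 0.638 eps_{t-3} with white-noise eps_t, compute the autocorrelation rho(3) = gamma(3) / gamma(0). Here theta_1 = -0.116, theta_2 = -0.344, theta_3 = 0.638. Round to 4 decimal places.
\rho(3) = 0.4146

For an MA(q) process with theta_0 = 1, the autocovariance is
  gamma(k) = sigma^2 * sum_{i=0..q-k} theta_i * theta_{i+k},
and rho(k) = gamma(k) / gamma(0). Sigma^2 cancels.
  numerator   = (1)*(0.638) = 0.638.
  denominator = (1)^2 + (-0.116)^2 + (-0.344)^2 + (0.638)^2 = 1.538836.
  rho(3) = 0.638 / 1.538836 = 0.4146.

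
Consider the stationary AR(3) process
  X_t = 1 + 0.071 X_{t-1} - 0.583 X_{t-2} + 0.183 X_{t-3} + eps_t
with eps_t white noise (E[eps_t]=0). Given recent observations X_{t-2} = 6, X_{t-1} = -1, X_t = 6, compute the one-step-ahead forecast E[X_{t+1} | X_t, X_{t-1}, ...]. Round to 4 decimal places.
E[X_{t+1} \mid \mathcal F_t] = 3.1070

For an AR(p) model X_t = c + sum_i phi_i X_{t-i} + eps_t, the
one-step-ahead conditional mean is
  E[X_{t+1} | X_t, ...] = c + sum_i phi_i X_{t+1-i}.
Substitute known values:
  E[X_{t+1} | ...] = 1 + (0.071) * (6) + (-0.583) * (-1) + (0.183) * (6)
                   = 3.1070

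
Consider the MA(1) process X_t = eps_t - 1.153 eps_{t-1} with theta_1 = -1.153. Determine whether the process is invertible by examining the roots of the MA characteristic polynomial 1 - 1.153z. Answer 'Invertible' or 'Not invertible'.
\text{Not invertible}

The MA(q) characteristic polynomial is P(z) = 1 - 1.153z.
Invertibility requires all roots to lie outside the unit circle, i.e. |z| > 1 for every root.
This is linear in z: 1 + (-1.153) z = 0  =>  z = -1/(-1.153) = 0.867303,  |z| = 0.867303.
Moduli of all roots: 0.8673.
All moduli strictly greater than 1? No.
Verdict: Not invertible.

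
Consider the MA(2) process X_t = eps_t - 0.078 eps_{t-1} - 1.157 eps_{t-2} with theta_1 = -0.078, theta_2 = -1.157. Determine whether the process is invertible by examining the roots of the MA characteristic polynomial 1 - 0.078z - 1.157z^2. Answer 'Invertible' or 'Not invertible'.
\text{Not invertible}

The MA(q) characteristic polynomial is P(z) = 1 - 0.078z - 1.157z^2.
Invertibility requires all roots to lie outside the unit circle, i.e. |z| > 1 for every root.
Set 1 + (-0.078) z + (-1.157) z^2 = 0, i.e. a z^2 + b z + c = 0 with a = -1.157, b = -0.078, c = 1.
Discriminant D = b^2 - 4ac = (-0.078)^2 - 4*(-1.157)*1 = 0.006084 - (-4.628) = 4.634084.
D >= 0, so the roots are real: z = (-b +/- sqrt(D)) / (2a) = (0.078 +/- 2.152692) / (-2.314).
  z_1 = (0.078 + 2.152692) / (-2.314) = -0.964,   |z_1| = 0.964.
  z_2 = (0.078 - 2.152692) / (-2.314) = 0.8966,   |z_2| = 0.8966.
Moduli of all roots: 0.9640, 0.8966.
All moduli strictly greater than 1? No.
Verdict: Not invertible.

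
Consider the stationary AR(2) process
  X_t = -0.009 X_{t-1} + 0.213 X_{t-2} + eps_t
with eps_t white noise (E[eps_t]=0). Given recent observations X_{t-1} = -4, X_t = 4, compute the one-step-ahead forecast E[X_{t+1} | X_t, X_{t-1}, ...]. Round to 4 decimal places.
E[X_{t+1} \mid \mathcal F_t] = -0.8880

For an AR(p) model X_t = c + sum_i phi_i X_{t-i} + eps_t, the
one-step-ahead conditional mean is
  E[X_{t+1} | X_t, ...] = c + sum_i phi_i X_{t+1-i}.
Substitute known values:
  E[X_{t+1} | ...] = (-0.009) * (4) + (0.213) * (-4)
                   = -0.8880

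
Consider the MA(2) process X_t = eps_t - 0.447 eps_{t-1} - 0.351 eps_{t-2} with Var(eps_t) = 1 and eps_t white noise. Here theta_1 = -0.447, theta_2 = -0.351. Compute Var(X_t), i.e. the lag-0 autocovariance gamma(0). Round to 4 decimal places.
\gamma(0) = 1.3230

For an MA(q) process X_t = eps_t + sum_i theta_i eps_{t-i} with
Var(eps_t) = sigma^2, the variance is
  gamma(0) = sigma^2 * (1 + sum_i theta_i^2).
  sum_i theta_i^2 = (-0.447)^2 + (-0.351)^2 = 0.199809 + 0.123201 = 0.32301.
  gamma(0) = 1 * (1 + 0.32301) = 1 * 1.32301 = 1.32301, which rounds to 1.3230.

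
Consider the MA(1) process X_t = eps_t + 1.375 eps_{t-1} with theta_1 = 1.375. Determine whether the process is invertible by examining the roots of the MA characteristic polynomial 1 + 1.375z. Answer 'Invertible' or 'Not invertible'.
\text{Not invertible}

The MA(q) characteristic polynomial is P(z) = 1 + 1.375z.
Invertibility requires all roots to lie outside the unit circle, i.e. |z| > 1 for every root.
This is linear in z: 1 + (1.375) z = 0  =>  z = -1/(1.375) = -0.727273,  |z| = 0.727273.
Moduli of all roots: 0.7273.
All moduli strictly greater than 1? No.
Verdict: Not invertible.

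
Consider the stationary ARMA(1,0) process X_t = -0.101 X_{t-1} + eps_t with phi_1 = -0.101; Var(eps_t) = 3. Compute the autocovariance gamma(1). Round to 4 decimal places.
\gamma(1) = -0.3061

Multiply the model equation by X_{t-k} and take expectations. With theta_0 = psi_0 = 1 and psi_j the MA(infinity) weights, this gives
  gamma(k) - sum_i phi_i gamma(k-i) = c_k,
  c_k = sigma^2 * sum_{j=k..q} theta_j psi_{j-k}   (c_k = 0 for k > q),
using gamma(-m) = gamma(m).
Pure AR (q = 0): c_0 = sigma^2 = 3, c_k = 0 for k >= 1.
Equations for k = 0 and k = 1 (AR order 1):
  gamma(0) = phi_1 gamma(1) + c_0
  gamma(1) = phi_1 gamma(0) + c_1
Substituting the second into the first: gamma(0) (1 - phi_1^2) = c_0 + phi_1 c_1, so
  gamma(0) = c_0 / (1 - phi_1^2) = 3 / (1 - (-0.101)^2) = 3 / 0.989799 = 3.030918.
  gamma(1) = phi_1 gamma(0) = (-0.101)(3.030918) = -0.306123.
Therefore gamma(1) = -0.3061 (to 4 decimal places).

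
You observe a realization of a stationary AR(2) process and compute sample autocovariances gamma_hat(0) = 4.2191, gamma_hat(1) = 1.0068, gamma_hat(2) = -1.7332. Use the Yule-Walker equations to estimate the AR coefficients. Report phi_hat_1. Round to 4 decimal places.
\hat\phi_{1} = 0.3570

The Yule-Walker equations for an AR(p) process read, in matrix form,
  Gamma_p phi = r_p,   with   (Gamma_p)_{ij} = gamma(|i - j|),
                       (r_p)_i = gamma(i),   i,j = 1..p.
Substitute the sample gammas (Toeplitz matrix and right-hand side of size 2):
  Gamma_p = [[4.2191, 1.0068], [1.0068, 4.2191]]
  r_p     = [1.0068, -1.7332]
Written out:
  4.2191 phi_1 + 1.0068 phi_2 = 1.0068
  1.0068 phi_1 + 4.2191 phi_2 = -1.7332
Solve by Cramer's rule:
  det = gamma(0)^2 - gamma(1)^2 = (4.2191)^2 - (1.0068)^2 = 17.80080481 - 1.01364624 = 16.78715857
  phi_hat_1 = [gamma(1) gamma(0) - gamma(1) gamma(2)] / det = [(1.0068)(4.2191) - (1.0068)(-1.7332)] / 16.78715857 = 5.99277564 / 16.78715857 = 0.357
  phi_hat_2 = [gamma(0) gamma(2) - gamma(1)^2] / det = [(4.2191)(-1.7332) - (1.0068)^2] / 16.78715857 = -8.32619036 / 16.78715857 = -0.496
So phi_hat = [0.3570, -0.4960].
Therefore phi_hat_1 = 0.3570.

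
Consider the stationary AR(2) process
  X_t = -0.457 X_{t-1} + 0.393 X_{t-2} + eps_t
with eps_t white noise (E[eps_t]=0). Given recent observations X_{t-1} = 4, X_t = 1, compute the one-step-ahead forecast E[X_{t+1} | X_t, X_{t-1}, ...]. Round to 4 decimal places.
E[X_{t+1} \mid \mathcal F_t] = 1.1150

For an AR(p) model X_t = c + sum_i phi_i X_{t-i} + eps_t, the
one-step-ahead conditional mean is
  E[X_{t+1} | X_t, ...] = c + sum_i phi_i X_{t+1-i}.
Substitute known values:
  E[X_{t+1} | ...] = (-0.457) * (1) + (0.393) * (4)
                   = 1.1150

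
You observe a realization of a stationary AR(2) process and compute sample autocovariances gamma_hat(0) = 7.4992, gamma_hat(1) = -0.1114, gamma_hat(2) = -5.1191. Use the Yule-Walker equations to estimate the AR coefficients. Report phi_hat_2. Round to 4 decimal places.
\hat\phi_{2} = -0.6830

The Yule-Walker equations for an AR(p) process read, in matrix form,
  Gamma_p phi = r_p,   with   (Gamma_p)_{ij} = gamma(|i - j|),
                       (r_p)_i = gamma(i),   i,j = 1..p.
Substitute the sample gammas (Toeplitz matrix and right-hand side of size 2):
  Gamma_p = [[7.4992, -0.1114], [-0.1114, 7.4992]]
  r_p     = [-0.1114, -5.1191]
Written out:
  7.4992 phi_1 - 0.1114 phi_2 = -0.1114
  -0.1114 phi_1 + 7.4992 phi_2 = -5.1191
Solve by Cramer's rule:
  det = gamma(0)^2 - gamma(1)^2 = (7.4992)^2 - (-0.1114)^2 = 56.23800064 - 0.01240996 = 56.22559068
  phi_hat_1 = [gamma(1) gamma(0) - gamma(1) gamma(2)] / det = [(-0.1114)(7.4992) - (-0.1114)(-5.1191)] / 56.22559068 = -1.40567862 / 56.22559068 = -0.025
  phi_hat_2 = [gamma(0) gamma(2) - gamma(1)^2] / det = [(7.4992)(-5.1191) - (-0.1114)^2] / 56.22559068 = -38.40156468 / 56.22559068 = -0.683
So phi_hat = [-0.0250, -0.6830].
Therefore phi_hat_2 = -0.6830.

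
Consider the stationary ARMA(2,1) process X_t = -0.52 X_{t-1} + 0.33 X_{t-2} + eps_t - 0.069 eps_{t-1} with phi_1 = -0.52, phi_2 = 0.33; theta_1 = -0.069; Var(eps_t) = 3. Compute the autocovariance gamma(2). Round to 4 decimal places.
\gamma(2) = 7.0663

Multiply the model equation by X_{t-k} and take expectations. With theta_0 = psi_0 = 1 and psi_j the MA(infinity) weights, this gives
  gamma(k) - sum_i phi_i gamma(k-i) = c_k,
  c_k = sigma^2 * sum_{j=k..q} theta_j psi_{j-k}   (c_k = 0 for k > q),
using gamma(-m) = gamma(m).
psi-weights needed (psi_j = theta_j + sum_i phi_i psi_{j-i}):
  psi_1 = theta_1 + phi_1 = -0.069 + (-0.52) = -0.589
Right-hand sides:
  c_0 = sigma^2 (1 + theta_1 psi_1) = 3 * (1 + (-0.069)(-0.589)) = 3 * 1.040641 = 3.121923
  c_1 = sigma^2 theta_1 = 3 * (-0.069) = -0.207
  c_2 = 0
Equations for k = 0, 1, 2 (AR order 2, c_2 = 0):
  (E0) gamma(0) = phi_1 gamma(1) + phi_2 gamma(2) + c_0
  (E1) gamma(1) = phi_1 gamma(0) + phi_2 gamma(1) + c_1
  (E2) gamma(2) = phi_1 gamma(1) + phi_2 gamma(0)
From (E1): gamma(1) = A gamma(0) + B with
  A = phi_1 / (1 - phi_2) = -0.52 / 0.67 = -0.776119,   B = c_1 / (1 - phi_2) = -0.207 / 0.67 = -0.308955.
Insert (E2) into (E0): gamma(0) (1 - phi_2^2) = phi_1 (1 + phi_2) gamma(1) + c_0.
  phi_1 (1 + phi_2) = (-0.52)(1.33) = -0.6916,   1 - phi_2^2 = 0.8911.
Replace gamma(1) by A gamma(0) + B and collect gamma(0):
  gamma(0) [0.8911 - (-0.6916)(-0.776119)] = (-0.6916)(-0.308955) + 3.121923
  gamma(0) * 0.354336 = 3.335596
  gamma(0) = 3.335596 / 0.354336 = 9.413659.
  gamma(1) = A gamma(0) + B = (-0.776119)(9.413659) + (-0.308955) = -7.615078.
  gamma(2) = phi_1 gamma(1) + phi_2 gamma(0) = (-0.52)(-7.615078) + (0.33)(9.413659) = 7.066348.
Therefore gamma(2) = 7.0663 (to 4 decimal places).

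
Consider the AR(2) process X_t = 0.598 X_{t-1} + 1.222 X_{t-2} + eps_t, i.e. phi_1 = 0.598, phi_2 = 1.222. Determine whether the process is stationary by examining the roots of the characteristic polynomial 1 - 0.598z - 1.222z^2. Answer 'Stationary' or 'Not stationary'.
\text{Not stationary}

The AR(p) characteristic polynomial is P(z) = 1 - 0.598z - 1.222z^2.
Stationarity requires all roots to lie outside the unit circle, i.e. |z| > 1 for every root.
Set 1 + (-0.598) z + (-1.222) z^2 = 0, i.e. a z^2 + b z + c = 0 with a = -1.222, b = -0.598, c = 1.
Discriminant D = b^2 - 4ac = (-0.598)^2 - 4*(-1.222)*1 = 0.357604 - (-4.888) = 5.245604.
D >= 0, so the roots are real: z = (-b +/- sqrt(D)) / (2a) = (0.598 +/- 2.290328) / (-2.444).
  z_1 = (0.598 + 2.290328) / (-2.444) = -1.1818,   |z_1| = 1.1818.
  z_2 = (0.598 - 2.290328) / (-2.444) = 0.6924,   |z_2| = 0.6924.
Moduli of all roots: 1.1818, 0.6924.
All moduli strictly greater than 1? No.
Verdict: Not stationary.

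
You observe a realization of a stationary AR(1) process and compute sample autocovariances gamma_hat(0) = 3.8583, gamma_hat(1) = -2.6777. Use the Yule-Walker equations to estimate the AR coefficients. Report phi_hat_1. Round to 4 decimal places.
\hat\phi_{1} = -0.6940

The Yule-Walker equations for an AR(p) process read, in matrix form,
  Gamma_p phi = r_p,   with   (Gamma_p)_{ij} = gamma(|i - j|),
                       (r_p)_i = gamma(i),   i,j = 1..p.
Substitute the sample gammas (Toeplitz matrix and right-hand side of size 1):
  Gamma_p = [[3.8583]]
  r_p     = [-2.6777]
With p = 1 this is the single equation gamma(0) phi_1 = gamma(1):
  phi_hat_1 = gamma(1) / gamma(0) = -2.6777 / 3.8583 = -0.6940.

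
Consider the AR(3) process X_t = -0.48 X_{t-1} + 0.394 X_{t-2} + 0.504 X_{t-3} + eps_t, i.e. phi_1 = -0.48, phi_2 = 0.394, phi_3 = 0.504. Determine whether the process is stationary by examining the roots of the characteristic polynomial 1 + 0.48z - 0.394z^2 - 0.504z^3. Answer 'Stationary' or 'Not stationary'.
\text{Stationary}

The AR(p) characteristic polynomial is P(z) = 1 + 0.48z - 0.394z^2 - 0.504z^3.
Stationarity requires all roots to lie outside the unit circle, i.e. |z| > 1 for every root.
Degree 3: look for a simple real root z0 first, then factor out (1 - z/z0) and solve the remaining quadratic.
Testing z0 = 1.25: P(1.25) = 1 + (0.48)(1.25) + (-0.394)(1.25)^2 + (-0.504)(1.25)^3
  = 1 + (0.6) + (-0.615625) + (-0.984375) = 0.  So z_0 = 1.25 is a root, |z_0| = 1.25.
Divide out the factor (1 - 0.8 z) = (1 - z/z0) (since 1/z0 = 0.8):
  P(z) = (1 - 0.8 z)(1 + (1.28) z + (0.63) z^2)
  [check: z-coef 1.28 - (0.8) = 0.48; z^2-coef 0.63 - (0.8)(1.28) = -0.394; z^3-coef -(0.8)(0.63) = -0.504.]
Remaining roots from the quadratic factor 1 + (1.28) z + (0.63) z^2:
  Set 1 + (1.28) z + (0.63) z^2 = 0, i.e. a z^2 + b z + c = 0 with a = 0.63, b = 1.28, c = 1.
  Discriminant D = b^2 - 4ac = (1.28)^2 - 4*(0.63)*1 = 1.6384 - (2.52) = -0.8816.
  D < 0, so the roots are the complex-conjugate pair z = (-b +/- i sqrt(-D)) / (2a) = -1.0159 +/- 0.7452i.
  For a conjugate pair |z|^2 = z * conj(z) = (product of roots) = c/a = 1/(0.63) = 1.587302, so |z| = sqrt(1.587302) = 1.2599 for both roots.
Moduli of all roots: 1.2500, 1.2599, 1.2599.
All moduli strictly greater than 1? Yes.
Verdict: Stationary.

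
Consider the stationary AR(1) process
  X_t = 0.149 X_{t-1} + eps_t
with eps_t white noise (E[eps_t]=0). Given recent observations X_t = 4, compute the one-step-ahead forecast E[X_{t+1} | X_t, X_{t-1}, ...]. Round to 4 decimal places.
E[X_{t+1} \mid \mathcal F_t] = 0.5960

For an AR(p) model X_t = c + sum_i phi_i X_{t-i} + eps_t, the
one-step-ahead conditional mean is
  E[X_{t+1} | X_t, ...] = c + sum_i phi_i X_{t+1-i}.
Substitute known values:
  E[X_{t+1} | ...] = (0.149) * (4)
                   = 0.5960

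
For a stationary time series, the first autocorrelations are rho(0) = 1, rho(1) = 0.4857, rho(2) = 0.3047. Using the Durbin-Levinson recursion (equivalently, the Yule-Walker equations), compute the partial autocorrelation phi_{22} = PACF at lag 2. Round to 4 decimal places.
\phi_{22} = 0.0900

The PACF at lag k is phi_{kk}, the last component of the solution
to the Yule-Walker system G_k phi = r_k where
  (G_k)_{ij} = rho(|i - j|), (r_k)_i = rho(i), i,j = 1..k.
Equivalently, Durbin-Levinson gives phi_{kk} iteratively:
  phi_{11} = rho(1)
  phi_{kk} = [rho(k) - sum_{j=1..k-1} phi_{k-1,j} rho(k-j)]
            / [1 - sum_{j=1..k-1} phi_{k-1,j} rho(j)],
  phi_{k,j} = phi_{k-1,j} - phi_{kk} phi_{k-1,k-j},  j = 1..k-1.
Step k = 1:
  phi_11 = rho(1) = 0.4857.
Step k = 2:
  phi_22 = [rho(2) - phi_11 rho(1)] / [1 - phi_11 rho(1)] = [0.3047 - (0.4857)(0.4857)] / [1 - (0.4857)(0.4857)]
         = 0.06879551 / 0.76409551 = 0.09.
Therefore phi_{22} = 0.0900.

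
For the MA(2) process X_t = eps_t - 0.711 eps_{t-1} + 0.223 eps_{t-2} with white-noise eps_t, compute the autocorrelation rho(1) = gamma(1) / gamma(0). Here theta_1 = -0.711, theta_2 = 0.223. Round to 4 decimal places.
\rho(1) = -0.5591

For an MA(q) process with theta_0 = 1, the autocovariance is
  gamma(k) = sigma^2 * sum_{i=0..q-k} theta_i * theta_{i+k},
and rho(k) = gamma(k) / gamma(0). Sigma^2 cancels.
  numerator   = (1)*(-0.711) + (-0.711)*(0.223) = -0.869553.
  denominator = (1)^2 + (-0.711)^2 + (0.223)^2 = 1.55525.
  rho(1) = -0.869553 / 1.55525 = -0.5591.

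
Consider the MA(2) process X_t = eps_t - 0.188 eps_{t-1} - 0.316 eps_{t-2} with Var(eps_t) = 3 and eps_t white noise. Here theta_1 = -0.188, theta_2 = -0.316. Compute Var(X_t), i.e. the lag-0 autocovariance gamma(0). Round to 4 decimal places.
\gamma(0) = 3.4056

For an MA(q) process X_t = eps_t + sum_i theta_i eps_{t-i} with
Var(eps_t) = sigma^2, the variance is
  gamma(0) = sigma^2 * (1 + sum_i theta_i^2).
  sum_i theta_i^2 = (-0.188)^2 + (-0.316)^2 = 0.035344 + 0.099856 = 0.1352.
  gamma(0) = 3 * (1 + 0.1352) = 3 * 1.1352 = 3.4056.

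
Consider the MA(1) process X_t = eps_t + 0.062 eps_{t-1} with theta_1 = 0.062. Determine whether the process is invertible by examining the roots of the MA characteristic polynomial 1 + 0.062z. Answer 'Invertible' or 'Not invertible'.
\text{Invertible}

The MA(q) characteristic polynomial is P(z) = 1 + 0.062z.
Invertibility requires all roots to lie outside the unit circle, i.e. |z| > 1 for every root.
This is linear in z: 1 + (0.062) z = 0  =>  z = -1/(0.062) = -16.129032,  |z| = 16.129032.
Moduli of all roots: 16.1290.
All moduli strictly greater than 1? Yes.
Verdict: Invertible.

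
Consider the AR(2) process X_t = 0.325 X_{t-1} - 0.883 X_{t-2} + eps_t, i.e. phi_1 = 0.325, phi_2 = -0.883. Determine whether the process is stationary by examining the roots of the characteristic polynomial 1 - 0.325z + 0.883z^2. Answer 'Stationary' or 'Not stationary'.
\text{Stationary}

The AR(p) characteristic polynomial is P(z) = 1 - 0.325z + 0.883z^2.
Stationarity requires all roots to lie outside the unit circle, i.e. |z| > 1 for every root.
Set 1 + (-0.325) z + (0.883) z^2 = 0, i.e. a z^2 + b z + c = 0 with a = 0.883, b = -0.325, c = 1.
Discriminant D = b^2 - 4ac = (-0.325)^2 - 4*(0.883)*1 = 0.105625 - (3.532) = -3.426375.
D < 0, so the roots are the complex-conjugate pair z = (-b +/- i sqrt(-D)) / (2a) = 0.184 +/- 1.0482i.
For a conjugate pair |z|^2 = z * conj(z) = (product of roots) = c/a = 1/(0.883) = 1.132503, so |z| = sqrt(1.132503) = 1.0642 for both roots.
Moduli of all roots: 1.0642, 1.0642.
All moduli strictly greater than 1? Yes.
Verdict: Stationary.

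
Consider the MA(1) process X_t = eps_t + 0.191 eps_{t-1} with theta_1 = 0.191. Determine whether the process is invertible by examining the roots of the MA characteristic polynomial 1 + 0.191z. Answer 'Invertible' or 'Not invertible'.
\text{Invertible}

The MA(q) characteristic polynomial is P(z) = 1 + 0.191z.
Invertibility requires all roots to lie outside the unit circle, i.e. |z| > 1 for every root.
This is linear in z: 1 + (0.191) z = 0  =>  z = -1/(0.191) = -5.235602,  |z| = 5.235602.
Moduli of all roots: 5.2356.
All moduli strictly greater than 1? Yes.
Verdict: Invertible.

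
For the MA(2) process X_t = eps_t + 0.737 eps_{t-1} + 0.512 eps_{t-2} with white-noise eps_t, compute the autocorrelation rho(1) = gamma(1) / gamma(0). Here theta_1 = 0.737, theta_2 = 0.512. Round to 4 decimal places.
\rho(1) = 0.6173

For an MA(q) process with theta_0 = 1, the autocovariance is
  gamma(k) = sigma^2 * sum_{i=0..q-k} theta_i * theta_{i+k},
and rho(k) = gamma(k) / gamma(0). Sigma^2 cancels.
  numerator   = (1)*(0.737) + (0.737)*(0.512) = 1.114344.
  denominator = (1)^2 + (0.737)^2 + (0.512)^2 = 1.805313.
  rho(1) = 1.114344 / 1.805313 = 0.6173.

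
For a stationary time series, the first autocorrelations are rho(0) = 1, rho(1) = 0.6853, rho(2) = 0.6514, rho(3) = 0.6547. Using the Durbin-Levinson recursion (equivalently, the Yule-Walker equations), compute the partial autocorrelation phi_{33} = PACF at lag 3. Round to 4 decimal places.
\phi_{33} = 0.2701

The PACF at lag k is phi_{kk}, the last component of the solution
to the Yule-Walker system G_k phi = r_k where
  (G_k)_{ij} = rho(|i - j|), (r_k)_i = rho(i), i,j = 1..k.
Equivalently, Durbin-Levinson gives phi_{kk} iteratively:
  phi_{11} = rho(1)
  phi_{kk} = [rho(k) - sum_{j=1..k-1} phi_{k-1,j} rho(k-j)]
            / [1 - sum_{j=1..k-1} phi_{k-1,j} rho(j)],
  phi_{k,j} = phi_{k-1,j} - phi_{kk} phi_{k-1,k-j},  j = 1..k-1.
Step k = 1:
  phi_11 = rho(1) = 0.6853.
Step k = 2:
  phi_22 = [rho(2) - phi_11 rho(1)] / [1 - phi_11 rho(1)] = [0.6514 - (0.6853)(0.6853)] / [1 - (0.6853)(0.6853)]
         = 0.18176391 / 0.53036391 = 0.342715.
  Update: phi_21 = phi_11 - phi_22 phi_11 = 0.6853 - (0.342715)(0.6853) = 0.450437.
Step k = 3:
  phi_33 = [rho(3) - phi_21 rho(2) - phi_22 rho(1)] / [1 - phi_21 rho(1) - phi_22 rho(2)]
    numerator   = 0.6547 - (0.450437)(0.6514) - (0.342715)(0.6853) = 0.12642237
    denominator = 1 - (0.450437)(0.6853) - (0.342715)(0.6514) = 0.46807061
  phi_33 = 0.12642237 / 0.46807061 = 0.2701.
Therefore phi_{33} = 0.2701.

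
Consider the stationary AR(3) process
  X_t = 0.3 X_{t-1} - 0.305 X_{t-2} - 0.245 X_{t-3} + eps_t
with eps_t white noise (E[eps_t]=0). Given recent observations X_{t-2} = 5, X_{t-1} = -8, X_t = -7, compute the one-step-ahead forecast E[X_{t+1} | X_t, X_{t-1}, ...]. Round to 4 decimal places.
E[X_{t+1} \mid \mathcal F_t] = -0.8850

For an AR(p) model X_t = c + sum_i phi_i X_{t-i} + eps_t, the
one-step-ahead conditional mean is
  E[X_{t+1} | X_t, ...] = c + sum_i phi_i X_{t+1-i}.
Substitute known values:
  E[X_{t+1} | ...] = (0.3) * (-7) + (-0.305) * (-8) + (-0.245) * (5)
                   = -0.8850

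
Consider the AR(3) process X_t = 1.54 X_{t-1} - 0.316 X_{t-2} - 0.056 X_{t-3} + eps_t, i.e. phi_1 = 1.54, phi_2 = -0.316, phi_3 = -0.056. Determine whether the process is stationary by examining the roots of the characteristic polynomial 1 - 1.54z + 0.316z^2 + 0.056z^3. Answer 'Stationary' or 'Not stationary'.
\text{Not stationary}

The AR(p) characteristic polynomial is P(z) = 1 - 1.54z + 0.316z^2 + 0.056z^3.
Stationarity requires all roots to lie outside the unit circle, i.e. |z| > 1 for every root.
Degree 3: look for a simple real root z0 first, then factor out (1 - z/z0) and solve the remaining quadratic.
Testing z0 = 2.5: P(2.5) = 1 + (-1.54)(2.5) + (0.316)(2.5)^2 + (0.056)(2.5)^3
  = 1 + (-3.85) + (1.975) + (0.875) = 0.  So z_0 = 2.5 is a root, |z_0| = 2.5.
Divide out the factor (1 - 0.4 z) = (1 - z/z0) (since 1/z0 = 0.4):
  P(z) = (1 - 0.4 z)(1 + (-1.14) z + (-0.14) z^2)
  [check: z-coef -1.14 - (0.4) = -1.54; z^2-coef -0.14 - (0.4)(-1.14) = 0.316; z^3-coef -(0.4)(-0.14) = 0.056.]
Remaining roots from the quadratic factor 1 + (-1.14) z + (-0.14) z^2:
  Set 1 + (-1.14) z + (-0.14) z^2 = 0, i.e. a z^2 + b z + c = 0 with a = -0.14, b = -1.14, c = 1.
  Discriminant D = b^2 - 4ac = (-1.14)^2 - 4*(-0.14)*1 = 1.2996 - (-0.56) = 1.8596.
  D >= 0, so the roots are real: z = (-b +/- sqrt(D)) / (2a) = (1.14 +/- 1.363672) / (-0.28).
    z_1 = (1.14 + 1.363672) / (-0.28) = -8.9417,   |z_1| = 8.9417.
    z_2 = (1.14 - 1.363672) / (-0.28) = 0.7988,   |z_2| = 0.7988.
Moduli of all roots: 2.5000, 8.9417, 0.7988.
All moduli strictly greater than 1? No.
Verdict: Not stationary.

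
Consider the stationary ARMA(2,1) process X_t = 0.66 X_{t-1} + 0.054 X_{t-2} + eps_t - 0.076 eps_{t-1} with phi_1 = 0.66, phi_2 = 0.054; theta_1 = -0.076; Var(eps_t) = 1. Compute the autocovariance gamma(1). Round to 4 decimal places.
\gamma(1) = 1.1463

Multiply the model equation by X_{t-k} and take expectations. With theta_0 = psi_0 = 1 and psi_j the MA(infinity) weights, this gives
  gamma(k) - sum_i phi_i gamma(k-i) = c_k,
  c_k = sigma^2 * sum_{j=k..q} theta_j psi_{j-k}   (c_k = 0 for k > q),
using gamma(-m) = gamma(m).
psi-weights needed (psi_j = theta_j + sum_i phi_i psi_{j-i}):
  psi_1 = theta_1 + phi_1 = -0.076 + (0.66) = 0.584
Right-hand sides:
  c_0 = sigma^2 (1 + theta_1 psi_1) = 1 * (1 + (-0.076)(0.584)) = 1 * 0.955616 = 0.955616
  c_1 = sigma^2 theta_1 = 1 * (-0.076) = -0.076
  c_2 = 0
Equations for k = 0, 1, 2 (AR order 2, c_2 = 0):
  (E0) gamma(0) = phi_1 gamma(1) + phi_2 gamma(2) + c_0
  (E1) gamma(1) = phi_1 gamma(0) + phi_2 gamma(1) + c_1
  (E2) gamma(2) = phi_1 gamma(1) + phi_2 gamma(0)
From (E1): gamma(1) = A gamma(0) + B with
  A = phi_1 / (1 - phi_2) = 0.66 / 0.946 = 0.697674,   B = c_1 / (1 - phi_2) = -0.076 / 0.946 = -0.080338.
Insert (E2) into (E0): gamma(0) (1 - phi_2^2) = phi_1 (1 + phi_2) gamma(1) + c_0.
  phi_1 (1 + phi_2) = (0.66)(1.054) = 0.69564,   1 - phi_2^2 = 0.997084.
Replace gamma(1) by A gamma(0) + B and collect gamma(0):
  gamma(0) [0.997084 - (0.69564)(0.697674)] = (0.69564)(-0.080338) + 0.955616
  gamma(0) * 0.511754 = 0.899729
  gamma(0) = 0.899729 / 0.511754 = 1.75813.
  gamma(1) = A gamma(0) + B = (0.697674)(1.75813) + (-0.080338) = 1.146264.
Therefore gamma(1) = 1.1463 (to 4 decimal places).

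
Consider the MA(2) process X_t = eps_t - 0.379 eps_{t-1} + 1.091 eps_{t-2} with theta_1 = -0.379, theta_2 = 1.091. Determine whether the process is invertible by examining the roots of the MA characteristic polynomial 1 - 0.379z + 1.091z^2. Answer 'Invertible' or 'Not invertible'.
\text{Not invertible}

The MA(q) characteristic polynomial is P(z) = 1 - 0.379z + 1.091z^2.
Invertibility requires all roots to lie outside the unit circle, i.e. |z| > 1 for every root.
Set 1 + (-0.379) z + (1.091) z^2 = 0, i.e. a z^2 + b z + c = 0 with a = 1.091, b = -0.379, c = 1.
Discriminant D = b^2 - 4ac = (-0.379)^2 - 4*(1.091)*1 = 0.143641 - (4.364) = -4.220359.
D < 0, so the roots are the complex-conjugate pair z = (-b +/- i sqrt(-D)) / (2a) = 0.1737 +/- 0.9415i.
For a conjugate pair |z|^2 = z * conj(z) = (product of roots) = c/a = 1/(1.091) = 0.91659, so |z| = sqrt(0.91659) = 0.9574 for both roots.
Moduli of all roots: 0.9574, 0.9574.
All moduli strictly greater than 1? No.
Verdict: Not invertible.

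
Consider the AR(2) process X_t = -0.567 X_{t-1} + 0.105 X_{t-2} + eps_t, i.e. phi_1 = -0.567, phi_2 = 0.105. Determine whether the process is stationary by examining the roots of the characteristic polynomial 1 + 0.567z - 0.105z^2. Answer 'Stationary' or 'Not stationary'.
\text{Stationary}

The AR(p) characteristic polynomial is P(z) = 1 + 0.567z - 0.105z^2.
Stationarity requires all roots to lie outside the unit circle, i.e. |z| > 1 for every root.
Set 1 + (0.567) z + (-0.105) z^2 = 0, i.e. a z^2 + b z + c = 0 with a = -0.105, b = 0.567, c = 1.
Discriminant D = b^2 - 4ac = (0.567)^2 - 4*(-0.105)*1 = 0.321489 - (-0.42) = 0.741489.
D >= 0, so the roots are real: z = (-b +/- sqrt(D)) / (2a) = (-0.567 +/- 0.861098) / (-0.21).
  z_1 = (-0.567 + 0.861098) / (-0.21) = -1.4005,   |z_1| = 1.4005.
  z_2 = (-0.567 - 0.861098) / (-0.21) = 6.8005,   |z_2| = 6.8005.
Moduli of all roots: 1.4005, 6.8005.
All moduli strictly greater than 1? Yes.
Verdict: Stationary.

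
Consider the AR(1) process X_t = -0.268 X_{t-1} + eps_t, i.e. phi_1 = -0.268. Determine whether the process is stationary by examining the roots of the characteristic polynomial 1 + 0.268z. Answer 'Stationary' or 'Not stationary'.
\text{Stationary}

The AR(p) characteristic polynomial is P(z) = 1 + 0.268z.
Stationarity requires all roots to lie outside the unit circle, i.e. |z| > 1 for every root.
This is linear in z: 1 + (0.268) z = 0  =>  z = -1/(0.268) = -3.731343,  |z| = 3.731343.
Moduli of all roots: 3.7313.
All moduli strictly greater than 1? Yes.
Verdict: Stationary.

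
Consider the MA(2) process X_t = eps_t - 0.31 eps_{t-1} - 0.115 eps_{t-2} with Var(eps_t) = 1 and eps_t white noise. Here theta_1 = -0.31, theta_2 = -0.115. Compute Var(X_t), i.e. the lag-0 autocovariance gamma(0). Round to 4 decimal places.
\gamma(0) = 1.1093

For an MA(q) process X_t = eps_t + sum_i theta_i eps_{t-i} with
Var(eps_t) = sigma^2, the variance is
  gamma(0) = sigma^2 * (1 + sum_i theta_i^2).
  sum_i theta_i^2 = (-0.31)^2 + (-0.115)^2 = 0.0961 + 0.013225 = 0.109325.
  gamma(0) = 1 * (1 + 0.109325) = 1 * 1.109325 = 1.109325, which rounds to 1.1093.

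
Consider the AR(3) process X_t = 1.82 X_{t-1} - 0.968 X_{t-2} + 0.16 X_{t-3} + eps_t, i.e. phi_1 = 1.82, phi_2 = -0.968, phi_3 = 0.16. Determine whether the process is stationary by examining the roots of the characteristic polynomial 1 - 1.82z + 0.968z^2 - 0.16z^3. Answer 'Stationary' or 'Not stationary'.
\text{Not stationary}

The AR(p) characteristic polynomial is P(z) = 1 - 1.82z + 0.968z^2 - 0.16z^3.
Stationarity requires all roots to lie outside the unit circle, i.e. |z| > 1 for every root.
Degree 3: look for a simple real root z0 first, then factor out (1 - z/z0) and solve the remaining quadratic.
Testing z0 = 2.5: P(2.5) = 1 + (-1.82)(2.5) + (0.968)(2.5)^2 + (-0.16)(2.5)^3
  = 1 + (-4.55) + (6.05) + (-2.5) = 0.  So z_0 = 2.5 is a root, |z_0| = 2.5.
Divide out the factor (1 - 0.4 z) = (1 - z/z0) (since 1/z0 = 0.4):
  P(z) = (1 - 0.4 z)(1 + (-1.42) z + (0.4) z^2)
  [check: z-coef -1.42 - (0.4) = -1.82; z^2-coef 0.4 - (0.4)(-1.42) = 0.968; z^3-coef -(0.4)(0.4) = -0.16.]
Remaining roots from the quadratic factor 1 + (-1.42) z + (0.4) z^2:
  Set 1 + (-1.42) z + (0.4) z^2 = 0, i.e. a z^2 + b z + c = 0 with a = 0.4, b = -1.42, c = 1.
  Discriminant D = b^2 - 4ac = (-1.42)^2 - 4*(0.4)*1 = 2.0164 - (1.6) = 0.4164.
  D >= 0, so the roots are real: z = (-b +/- sqrt(D)) / (2a) = (1.42 +/- 0.645291) / (0.8).
    z_1 = (1.42 + 0.645291) / (0.8) = 2.5816,   |z_1| = 2.5816.
    z_2 = (1.42 - 0.645291) / (0.8) = 0.9684,   |z_2| = 0.9684.
Moduli of all roots: 2.5000, 2.5816, 0.9684.
All moduli strictly greater than 1? No.
Verdict: Not stationary.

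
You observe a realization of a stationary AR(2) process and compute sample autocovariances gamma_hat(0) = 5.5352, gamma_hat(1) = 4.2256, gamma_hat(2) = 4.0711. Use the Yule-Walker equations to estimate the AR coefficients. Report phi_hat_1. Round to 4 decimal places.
\hat\phi_{1} = 0.4840

The Yule-Walker equations for an AR(p) process read, in matrix form,
  Gamma_p phi = r_p,   with   (Gamma_p)_{ij} = gamma(|i - j|),
                       (r_p)_i = gamma(i),   i,j = 1..p.
Substitute the sample gammas (Toeplitz matrix and right-hand side of size 2):
  Gamma_p = [[5.5352, 4.2256], [4.2256, 5.5352]]
  r_p     = [4.2256, 4.0711]
Written out:
  5.5352 phi_1 + 4.2256 phi_2 = 4.2256
  4.2256 phi_1 + 5.5352 phi_2 = 4.0711
Solve by Cramer's rule:
  det = gamma(0)^2 - gamma(1)^2 = (5.5352)^2 - (4.2256)^2 = 30.63843904 - 17.85569536 = 12.78274368
  phi_hat_1 = [gamma(1) gamma(0) - gamma(1) gamma(2)] / det = [(4.2256)(5.5352) - (4.2256)(4.0711)] / 12.78274368 = 6.18670096 / 12.78274368 = 0.484
  phi_hat_2 = [gamma(0) gamma(2) - gamma(1)^2] / det = [(5.5352)(4.0711) - (4.2256)^2] / 12.78274368 = 4.67865736 / 12.78274368 = 0.366
So phi_hat = [0.4840, 0.3660].
Therefore phi_hat_1 = 0.4840.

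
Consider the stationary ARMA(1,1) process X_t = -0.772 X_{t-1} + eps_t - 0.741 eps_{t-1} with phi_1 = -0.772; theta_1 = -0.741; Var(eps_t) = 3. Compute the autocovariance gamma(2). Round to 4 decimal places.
\gamma(2) = 13.6347

Multiply the model equation by X_{t-k} and take expectations. With theta_0 = psi_0 = 1 and psi_j the MA(infinity) weights, this gives
  gamma(k) - sum_i phi_i gamma(k-i) = c_k,
  c_k = sigma^2 * sum_{j=k..q} theta_j psi_{j-k}   (c_k = 0 for k > q),
using gamma(-m) = gamma(m).
psi-weights needed (psi_j = theta_j + sum_i phi_i psi_{j-i}):
  psi_1 = theta_1 + phi_1 = -0.741 + (-0.772) = -1.513
Right-hand sides:
  c_0 = sigma^2 (1 + theta_1 psi_1) = 3 * (1 + (-0.741)(-1.513)) = 3 * 2.121133 = 6.363399
  c_1 = sigma^2 theta_1 = 3 * (-0.741) = -2.223
  c_2 = 0
Equations for k = 0 and k = 1 (AR order 1):
  gamma(0) = phi_1 gamma(1) + c_0
  gamma(1) = phi_1 gamma(0) + c_1
Substituting the second into the first: gamma(0) (1 - phi_1^2) = c_0 + phi_1 c_1, so
  gamma(0) = (c_0 + phi_1 c_1) / (1 - phi_1^2) = (6.363399 + (-0.772)(-2.223)) / (1 - (-0.772)^2) = 8.079555 / 0.404016 = 19.998107.
  gamma(1) = phi_1 gamma(0) + c_1 = (-0.772)(19.998107) + (-2.223) = -17.661538.
For k = 2 (> q): gamma(2) = phi_1 gamma(1) = (-0.772)(-17.661538) = 13.634708.
Therefore gamma(2) = 13.6347 (to 4 decimal places).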